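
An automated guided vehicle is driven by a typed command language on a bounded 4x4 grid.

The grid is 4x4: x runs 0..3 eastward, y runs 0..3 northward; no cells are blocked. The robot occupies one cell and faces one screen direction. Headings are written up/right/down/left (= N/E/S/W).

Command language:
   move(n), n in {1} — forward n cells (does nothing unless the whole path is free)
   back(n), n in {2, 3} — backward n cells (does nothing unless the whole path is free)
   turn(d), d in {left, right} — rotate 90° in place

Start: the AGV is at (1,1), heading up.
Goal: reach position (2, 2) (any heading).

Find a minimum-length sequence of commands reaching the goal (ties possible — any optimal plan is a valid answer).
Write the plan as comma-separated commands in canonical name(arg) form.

start: at (1,1), heading up
t=1 move(1) ⇒ at (1,2), heading up
t=2 turn(right) ⇒ at (1,2), heading right
t=3 move(1) ⇒ at (2,2), heading right
nothing shorter than 3 reaches the goal.

move(1), turn(right), move(1)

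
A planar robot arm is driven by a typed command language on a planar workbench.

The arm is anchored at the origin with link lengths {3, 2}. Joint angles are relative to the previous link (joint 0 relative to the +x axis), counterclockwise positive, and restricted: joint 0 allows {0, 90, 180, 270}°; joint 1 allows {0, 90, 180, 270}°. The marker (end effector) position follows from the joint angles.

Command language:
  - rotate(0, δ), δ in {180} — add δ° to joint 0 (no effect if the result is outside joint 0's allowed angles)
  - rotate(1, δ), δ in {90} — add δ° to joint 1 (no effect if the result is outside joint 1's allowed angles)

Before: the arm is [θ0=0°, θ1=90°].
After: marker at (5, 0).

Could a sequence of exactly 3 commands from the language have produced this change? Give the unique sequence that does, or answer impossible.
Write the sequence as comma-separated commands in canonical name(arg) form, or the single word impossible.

from: [θ0=0°, θ1=90°]
[1] after rotate(1, 90): [θ0=0°, θ1=180°]
[2] after rotate(1, 90): [θ0=0°, θ1=270°]
[3] after rotate(1, 90): [θ0=0°, θ1=0°]
no other 3-command option fits: unique.

rotate(1, 90), rotate(1, 90), rotate(1, 90)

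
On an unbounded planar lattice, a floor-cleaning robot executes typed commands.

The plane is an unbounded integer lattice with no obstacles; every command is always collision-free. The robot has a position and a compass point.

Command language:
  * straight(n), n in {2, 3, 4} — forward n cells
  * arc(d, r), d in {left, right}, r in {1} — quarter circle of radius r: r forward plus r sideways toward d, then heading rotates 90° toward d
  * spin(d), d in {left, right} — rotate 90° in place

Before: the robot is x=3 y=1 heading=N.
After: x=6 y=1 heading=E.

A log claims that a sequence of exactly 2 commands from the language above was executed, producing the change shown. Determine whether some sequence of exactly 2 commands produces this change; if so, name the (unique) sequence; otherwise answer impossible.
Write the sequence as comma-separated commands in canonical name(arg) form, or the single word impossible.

spin(right), straight(3)

key: cell and facing (now E) both changed — the 2 commands mix motion and turning
begin: x=3 y=1 heading=N
t=1 spin(right) ⇒ x=3 y=1 heading=E
t=2 straight(3) ⇒ x=6 y=1 heading=E
no other 2-command option fits: unique.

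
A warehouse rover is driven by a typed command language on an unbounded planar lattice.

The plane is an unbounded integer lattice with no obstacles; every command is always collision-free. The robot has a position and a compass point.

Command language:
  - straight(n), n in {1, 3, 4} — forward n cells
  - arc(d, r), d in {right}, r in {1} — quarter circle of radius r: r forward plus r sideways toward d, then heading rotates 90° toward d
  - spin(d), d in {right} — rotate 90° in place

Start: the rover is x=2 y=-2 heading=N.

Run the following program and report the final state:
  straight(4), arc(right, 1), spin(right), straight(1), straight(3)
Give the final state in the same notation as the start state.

begin: x=2 y=-2 heading=N
1. straight(4) → x=2 y=2 heading=N
2. arc(right, 1) → x=3 y=3 heading=E
3. spin(right) → x=3 y=3 heading=S
4. straight(1) → x=3 y=2 heading=S
5. straight(3) → x=3 y=-1 heading=S

x=3 y=-1 heading=S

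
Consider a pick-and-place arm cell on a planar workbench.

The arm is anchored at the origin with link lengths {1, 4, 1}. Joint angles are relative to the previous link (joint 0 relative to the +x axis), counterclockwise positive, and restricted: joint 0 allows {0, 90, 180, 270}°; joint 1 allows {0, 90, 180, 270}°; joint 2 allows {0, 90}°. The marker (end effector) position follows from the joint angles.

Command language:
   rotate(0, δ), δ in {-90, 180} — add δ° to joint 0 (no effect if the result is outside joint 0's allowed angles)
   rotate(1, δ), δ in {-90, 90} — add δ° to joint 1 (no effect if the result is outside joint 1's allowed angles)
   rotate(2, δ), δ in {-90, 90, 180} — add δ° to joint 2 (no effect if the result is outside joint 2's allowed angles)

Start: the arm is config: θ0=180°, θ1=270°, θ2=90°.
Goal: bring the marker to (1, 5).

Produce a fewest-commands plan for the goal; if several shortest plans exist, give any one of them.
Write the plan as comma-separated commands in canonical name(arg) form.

rotate(2, -90), rotate(0, 180), rotate(1, 90), rotate(1, 90)

start: config: θ0=180°, θ1=270°, θ2=90°
step 1 (rotate(2, -90)): config: θ0=180°, θ1=270°, θ2=0°
step 2 (rotate(0, 180)): config: θ0=0°, θ1=270°, θ2=0°
step 3 (rotate(1, 90)): config: θ0=0°, θ1=0°, θ2=0°
step 4 (rotate(1, 90)): config: θ0=0°, θ1=90°, θ2=0°
no 3-step plan works, so 4 is optimal.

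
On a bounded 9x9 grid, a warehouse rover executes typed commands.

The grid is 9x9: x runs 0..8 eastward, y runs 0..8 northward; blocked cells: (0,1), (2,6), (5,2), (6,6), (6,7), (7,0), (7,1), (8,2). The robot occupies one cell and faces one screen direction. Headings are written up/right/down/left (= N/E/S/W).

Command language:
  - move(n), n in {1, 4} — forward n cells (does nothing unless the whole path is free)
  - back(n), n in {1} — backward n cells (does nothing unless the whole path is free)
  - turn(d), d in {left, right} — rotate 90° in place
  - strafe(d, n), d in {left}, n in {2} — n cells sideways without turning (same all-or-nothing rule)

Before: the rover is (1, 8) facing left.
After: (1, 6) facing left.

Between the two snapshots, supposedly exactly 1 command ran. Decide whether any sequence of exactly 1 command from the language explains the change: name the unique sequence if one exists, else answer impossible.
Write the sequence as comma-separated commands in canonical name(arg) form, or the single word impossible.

strafe(left, 2)

key: still facing W — the one step turns nothing
t0: (1, 8) facing left
t=1 strafe(left, 2) ⇒ (1, 6) facing left
no other 1-command option fits: unique.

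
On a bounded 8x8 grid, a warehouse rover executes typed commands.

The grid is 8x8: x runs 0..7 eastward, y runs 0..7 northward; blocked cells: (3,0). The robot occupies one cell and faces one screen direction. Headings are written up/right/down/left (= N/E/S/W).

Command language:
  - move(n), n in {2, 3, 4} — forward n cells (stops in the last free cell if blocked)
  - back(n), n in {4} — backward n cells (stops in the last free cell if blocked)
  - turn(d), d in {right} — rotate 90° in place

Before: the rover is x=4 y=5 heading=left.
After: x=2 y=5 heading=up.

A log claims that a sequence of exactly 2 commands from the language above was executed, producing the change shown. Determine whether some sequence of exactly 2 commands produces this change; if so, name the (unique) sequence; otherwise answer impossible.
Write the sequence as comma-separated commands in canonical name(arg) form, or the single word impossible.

key: cell and facing (now N) both changed — the 2 commands mix motion and turning
start: x=4 y=5 heading=left
t=1 move(2) ⇒ x=2 y=5 heading=left
t=2 turn(right) ⇒ x=2 y=5 heading=up
no other 2-command option fits: unique.

move(2), turn(right)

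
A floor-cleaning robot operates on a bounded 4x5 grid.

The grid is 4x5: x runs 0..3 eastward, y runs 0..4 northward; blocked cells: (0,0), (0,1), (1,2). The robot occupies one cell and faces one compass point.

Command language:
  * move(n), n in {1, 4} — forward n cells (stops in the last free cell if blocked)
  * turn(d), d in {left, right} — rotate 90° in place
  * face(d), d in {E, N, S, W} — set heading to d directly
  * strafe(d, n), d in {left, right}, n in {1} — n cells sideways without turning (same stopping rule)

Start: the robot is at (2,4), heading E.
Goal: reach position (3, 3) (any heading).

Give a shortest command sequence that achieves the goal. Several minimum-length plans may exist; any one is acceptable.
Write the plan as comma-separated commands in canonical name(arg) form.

move(4), strafe(right, 1)

t0: at (2,4), heading E
[1] after move(4): at (3,4), heading E
[2] after strafe(right, 1): at (3,3), heading E
minimal: 2 command(s), checked below 2.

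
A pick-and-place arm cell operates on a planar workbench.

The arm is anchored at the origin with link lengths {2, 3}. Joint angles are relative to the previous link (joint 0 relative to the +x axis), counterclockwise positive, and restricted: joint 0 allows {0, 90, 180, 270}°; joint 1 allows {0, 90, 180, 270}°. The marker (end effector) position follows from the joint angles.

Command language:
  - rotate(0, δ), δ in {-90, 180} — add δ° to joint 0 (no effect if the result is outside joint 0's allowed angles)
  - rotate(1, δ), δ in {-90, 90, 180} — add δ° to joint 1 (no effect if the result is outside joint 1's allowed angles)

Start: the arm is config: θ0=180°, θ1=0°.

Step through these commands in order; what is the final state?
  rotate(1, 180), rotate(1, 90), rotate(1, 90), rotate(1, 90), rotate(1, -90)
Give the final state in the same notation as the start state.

config: θ0=180°, θ1=0°

from: config: θ0=180°, θ1=0°
1. rotate(1, 180) → config: θ0=180°, θ1=180°
2. rotate(1, 90) → config: θ0=180°, θ1=270°
3. rotate(1, 90) → config: θ0=180°, θ1=0°
4. rotate(1, 90) → config: θ0=180°, θ1=90°
5. rotate(1, -90) → config: θ0=180°, θ1=0°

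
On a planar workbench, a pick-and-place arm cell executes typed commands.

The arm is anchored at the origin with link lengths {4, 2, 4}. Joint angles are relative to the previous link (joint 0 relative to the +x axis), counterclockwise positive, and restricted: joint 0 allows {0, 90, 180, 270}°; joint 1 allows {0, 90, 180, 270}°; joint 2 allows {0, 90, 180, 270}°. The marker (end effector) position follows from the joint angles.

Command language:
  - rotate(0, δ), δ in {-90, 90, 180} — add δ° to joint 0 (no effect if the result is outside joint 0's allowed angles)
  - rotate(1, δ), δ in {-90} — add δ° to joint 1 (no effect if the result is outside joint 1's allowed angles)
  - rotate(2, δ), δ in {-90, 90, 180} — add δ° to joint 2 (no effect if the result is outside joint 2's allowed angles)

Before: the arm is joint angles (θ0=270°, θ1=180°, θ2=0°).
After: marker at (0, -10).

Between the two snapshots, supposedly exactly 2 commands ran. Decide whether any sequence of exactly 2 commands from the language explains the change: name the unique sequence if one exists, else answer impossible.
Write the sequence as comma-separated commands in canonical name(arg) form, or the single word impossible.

t0: joint angles (θ0=270°, θ1=180°, θ2=0°)
step 1 (rotate(1, -90)): joint angles (θ0=270°, θ1=90°, θ2=0°)
step 2 (rotate(1, -90)): joint angles (θ0=270°, θ1=0°, θ2=0°)
all 49 alternatives checked — unique.

rotate(1, -90), rotate(1, -90)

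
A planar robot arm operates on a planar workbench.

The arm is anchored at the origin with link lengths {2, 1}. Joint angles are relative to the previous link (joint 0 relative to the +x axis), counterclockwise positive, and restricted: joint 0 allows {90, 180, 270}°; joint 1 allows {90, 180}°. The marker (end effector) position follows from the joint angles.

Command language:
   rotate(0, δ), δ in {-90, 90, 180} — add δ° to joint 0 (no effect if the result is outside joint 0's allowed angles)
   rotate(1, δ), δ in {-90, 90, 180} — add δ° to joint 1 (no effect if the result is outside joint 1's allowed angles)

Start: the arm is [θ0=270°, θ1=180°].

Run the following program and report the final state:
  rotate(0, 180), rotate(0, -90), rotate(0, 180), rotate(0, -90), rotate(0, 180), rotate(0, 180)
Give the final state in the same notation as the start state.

[θ0=180°, θ1=180°]

start: [θ0=270°, θ1=180°]
[1] after rotate(0, 180): [θ0=90°, θ1=180°]
[2] after rotate(0, -90): [θ0=90°, θ1=180°]
[3] after rotate(0, 180): [θ0=270°, θ1=180°]
[4] after rotate(0, -90): [θ0=180°, θ1=180°]
[5] after rotate(0, 180): [θ0=180°, θ1=180°]
[6] after rotate(0, 180): [θ0=180°, θ1=180°]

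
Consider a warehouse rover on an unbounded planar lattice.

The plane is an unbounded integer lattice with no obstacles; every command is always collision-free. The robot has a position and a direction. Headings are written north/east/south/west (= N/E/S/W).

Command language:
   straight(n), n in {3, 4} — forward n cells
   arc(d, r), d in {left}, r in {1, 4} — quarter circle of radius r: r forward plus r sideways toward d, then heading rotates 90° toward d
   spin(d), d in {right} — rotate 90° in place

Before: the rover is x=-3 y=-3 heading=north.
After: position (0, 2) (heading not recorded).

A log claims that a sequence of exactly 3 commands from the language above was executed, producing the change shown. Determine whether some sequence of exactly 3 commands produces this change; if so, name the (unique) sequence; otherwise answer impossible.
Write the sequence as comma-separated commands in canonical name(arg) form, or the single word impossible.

spin(right), arc(left, 4), arc(left, 1)

key: running arc(left, 1) before spin(right) would end elsewhere — order is forced
t0: x=-3 y=-3 heading=north
[1] after spin(right): x=-3 y=-3 heading=east
[2] after arc(left, 4): x=1 y=1 heading=north
[3] after arc(left, 1): x=0 y=2 heading=west
no other 3-command option fits: unique.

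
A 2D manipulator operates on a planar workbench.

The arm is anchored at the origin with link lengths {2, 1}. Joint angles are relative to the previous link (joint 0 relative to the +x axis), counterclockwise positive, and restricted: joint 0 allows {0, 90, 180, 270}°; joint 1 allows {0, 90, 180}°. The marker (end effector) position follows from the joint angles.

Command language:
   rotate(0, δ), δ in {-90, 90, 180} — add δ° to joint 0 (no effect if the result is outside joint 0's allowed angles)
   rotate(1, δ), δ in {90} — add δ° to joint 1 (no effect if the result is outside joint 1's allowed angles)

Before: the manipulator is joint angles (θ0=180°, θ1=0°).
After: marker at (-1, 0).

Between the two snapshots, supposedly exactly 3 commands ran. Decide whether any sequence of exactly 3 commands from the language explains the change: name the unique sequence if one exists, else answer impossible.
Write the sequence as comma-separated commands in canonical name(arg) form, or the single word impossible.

t0: joint angles (θ0=180°, θ1=0°)
t=1 rotate(1, 90) ⇒ joint angles (θ0=180°, θ1=90°)
t=2 rotate(1, 90) ⇒ joint angles (θ0=180°, θ1=180°)
t=3 rotate(1, 90) ⇒ joint angles (θ0=180°, θ1=180°)
no rival 3-sequence matches.

rotate(1, 90), rotate(1, 90), rotate(1, 90)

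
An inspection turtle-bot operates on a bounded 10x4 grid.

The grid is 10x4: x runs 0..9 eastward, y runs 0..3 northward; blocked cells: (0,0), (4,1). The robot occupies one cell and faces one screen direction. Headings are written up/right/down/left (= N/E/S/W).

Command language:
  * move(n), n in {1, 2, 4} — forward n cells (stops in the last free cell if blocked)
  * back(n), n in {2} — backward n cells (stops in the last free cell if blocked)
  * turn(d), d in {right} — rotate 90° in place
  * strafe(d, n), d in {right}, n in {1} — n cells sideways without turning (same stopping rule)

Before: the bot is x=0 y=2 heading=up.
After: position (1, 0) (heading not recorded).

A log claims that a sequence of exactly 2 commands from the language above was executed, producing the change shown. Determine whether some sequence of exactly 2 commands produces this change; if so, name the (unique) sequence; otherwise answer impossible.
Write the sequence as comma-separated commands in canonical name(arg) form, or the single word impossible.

key: running back(2) before strafe(right, 1) would end elsewhere — order is forced
t0: x=0 y=2 heading=up
1. strafe(right, 1) → x=1 y=2 heading=up
2. back(2) → x=1 y=0 heading=up
uniquely the one of 36 2-step routes that fits.

strafe(right, 1), back(2)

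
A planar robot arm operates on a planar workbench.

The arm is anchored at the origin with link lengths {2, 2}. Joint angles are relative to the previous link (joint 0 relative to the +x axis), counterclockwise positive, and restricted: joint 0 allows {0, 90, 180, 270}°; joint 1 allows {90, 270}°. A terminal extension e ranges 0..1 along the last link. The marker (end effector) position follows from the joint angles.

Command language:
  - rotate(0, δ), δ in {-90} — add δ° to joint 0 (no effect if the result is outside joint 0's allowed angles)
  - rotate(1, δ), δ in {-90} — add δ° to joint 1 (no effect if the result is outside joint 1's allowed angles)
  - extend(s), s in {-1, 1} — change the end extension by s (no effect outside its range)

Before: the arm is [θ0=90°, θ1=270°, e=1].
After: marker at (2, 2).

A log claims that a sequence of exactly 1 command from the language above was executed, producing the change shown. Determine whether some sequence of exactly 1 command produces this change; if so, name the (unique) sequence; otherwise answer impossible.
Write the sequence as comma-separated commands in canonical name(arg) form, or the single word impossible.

start: [θ0=90°, θ1=270°, e=1]
step 1 (extend(-1)): [θ0=90°, θ1=270°, e=0]
no other 1-command option fits: unique.

extend(-1)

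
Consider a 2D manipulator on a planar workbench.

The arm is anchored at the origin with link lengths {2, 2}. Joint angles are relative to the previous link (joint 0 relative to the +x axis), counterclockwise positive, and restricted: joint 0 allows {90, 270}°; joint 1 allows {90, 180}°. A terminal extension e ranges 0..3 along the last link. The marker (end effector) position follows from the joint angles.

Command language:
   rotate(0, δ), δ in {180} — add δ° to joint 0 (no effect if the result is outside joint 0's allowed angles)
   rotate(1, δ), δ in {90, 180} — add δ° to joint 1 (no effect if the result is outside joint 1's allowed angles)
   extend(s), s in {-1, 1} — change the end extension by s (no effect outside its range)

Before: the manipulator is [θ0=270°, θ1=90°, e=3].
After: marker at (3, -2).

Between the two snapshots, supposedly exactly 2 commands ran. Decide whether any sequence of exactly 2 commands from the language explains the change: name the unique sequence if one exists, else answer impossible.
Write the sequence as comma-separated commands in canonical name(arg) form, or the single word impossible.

extend(-1), extend(-1)

from: [θ0=270°, θ1=90°, e=3]
step 1 (extend(-1)): [θ0=270°, θ1=90°, e=2]
step 2 (extend(-1)): [θ0=270°, θ1=90°, e=1]
no other 2-command option fits: unique.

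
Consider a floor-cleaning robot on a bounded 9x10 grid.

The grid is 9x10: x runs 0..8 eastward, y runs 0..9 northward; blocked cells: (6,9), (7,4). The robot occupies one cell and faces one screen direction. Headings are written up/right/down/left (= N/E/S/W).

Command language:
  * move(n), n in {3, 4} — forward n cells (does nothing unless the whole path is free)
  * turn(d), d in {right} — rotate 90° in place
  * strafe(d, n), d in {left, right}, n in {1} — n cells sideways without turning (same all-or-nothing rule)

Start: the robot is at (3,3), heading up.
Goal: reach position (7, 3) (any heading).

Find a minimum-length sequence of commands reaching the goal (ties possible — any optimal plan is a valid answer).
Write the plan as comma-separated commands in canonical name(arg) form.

turn(right), move(4)

initial: at (3,3), heading up
t=1 turn(right) ⇒ at (3,3), heading right
t=2 move(4) ⇒ at (7,3), heading right
shorter routes all fall short; 2 is best.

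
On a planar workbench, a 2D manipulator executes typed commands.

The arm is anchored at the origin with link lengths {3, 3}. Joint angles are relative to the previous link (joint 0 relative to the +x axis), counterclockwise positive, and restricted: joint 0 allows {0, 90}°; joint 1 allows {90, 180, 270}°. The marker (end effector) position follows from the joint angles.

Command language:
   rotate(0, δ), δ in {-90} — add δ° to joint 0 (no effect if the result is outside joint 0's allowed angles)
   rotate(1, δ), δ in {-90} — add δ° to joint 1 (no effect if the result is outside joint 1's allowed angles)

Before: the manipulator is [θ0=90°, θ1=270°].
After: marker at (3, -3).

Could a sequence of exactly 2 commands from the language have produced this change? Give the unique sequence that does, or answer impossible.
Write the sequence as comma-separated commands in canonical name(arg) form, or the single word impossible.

from: [θ0=90°, θ1=270°]
t=1 rotate(0, -90) ⇒ [θ0=0°, θ1=270°]
t=2 rotate(0, -90) ⇒ [θ0=0°, θ1=270°]
all 4 alternatives checked — unique.

rotate(0, -90), rotate(0, -90)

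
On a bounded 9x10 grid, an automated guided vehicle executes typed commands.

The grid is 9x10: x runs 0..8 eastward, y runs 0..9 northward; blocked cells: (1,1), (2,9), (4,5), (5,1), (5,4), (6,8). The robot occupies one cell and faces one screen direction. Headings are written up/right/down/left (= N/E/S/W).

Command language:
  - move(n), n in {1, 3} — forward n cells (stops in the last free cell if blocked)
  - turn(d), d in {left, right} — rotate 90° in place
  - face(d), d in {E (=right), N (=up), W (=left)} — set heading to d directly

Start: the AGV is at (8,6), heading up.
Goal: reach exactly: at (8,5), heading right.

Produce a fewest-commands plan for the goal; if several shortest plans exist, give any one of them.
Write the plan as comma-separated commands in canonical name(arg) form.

t0: at (8,6), heading up
step 1 (turn(left)): at (8,6), heading left
step 2 (turn(left)): at (8,6), heading down
step 3 (move(1)): at (8,5), heading down
step 4 (turn(left)): at (8,5), heading right
nothing shorter than 4 reaches the goal.

turn(left), turn(left), move(1), turn(left)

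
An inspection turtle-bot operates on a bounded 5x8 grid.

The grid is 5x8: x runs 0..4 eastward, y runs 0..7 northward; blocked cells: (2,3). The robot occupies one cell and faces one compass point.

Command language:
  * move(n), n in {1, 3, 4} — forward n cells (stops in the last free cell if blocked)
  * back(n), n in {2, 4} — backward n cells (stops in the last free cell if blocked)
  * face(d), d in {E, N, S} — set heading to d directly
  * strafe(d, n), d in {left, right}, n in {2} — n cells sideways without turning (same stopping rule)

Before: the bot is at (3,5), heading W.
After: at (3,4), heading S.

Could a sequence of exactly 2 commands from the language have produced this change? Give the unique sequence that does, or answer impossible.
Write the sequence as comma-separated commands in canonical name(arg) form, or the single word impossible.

key: running move(1) before face(S) would end elsewhere — order is forced
begin: at (3,5), heading W
1. face(S) → at (3,5), heading S
2. move(1) → at (3,4), heading S
no rival 2-sequence matches.

face(S), move(1)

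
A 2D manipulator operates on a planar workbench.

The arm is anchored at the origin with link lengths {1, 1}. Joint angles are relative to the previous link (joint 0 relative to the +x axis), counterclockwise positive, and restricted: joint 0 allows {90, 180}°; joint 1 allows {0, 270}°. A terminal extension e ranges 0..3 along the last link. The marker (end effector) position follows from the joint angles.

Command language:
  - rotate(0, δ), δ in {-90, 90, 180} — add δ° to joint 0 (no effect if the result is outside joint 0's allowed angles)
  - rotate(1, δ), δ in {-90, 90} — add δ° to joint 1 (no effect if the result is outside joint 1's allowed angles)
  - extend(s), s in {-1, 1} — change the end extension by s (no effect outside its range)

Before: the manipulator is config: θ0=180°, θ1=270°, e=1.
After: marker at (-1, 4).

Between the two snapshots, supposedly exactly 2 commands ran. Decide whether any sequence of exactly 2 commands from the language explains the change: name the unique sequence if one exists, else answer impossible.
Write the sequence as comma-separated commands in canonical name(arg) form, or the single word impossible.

initial: config: θ0=180°, θ1=270°, e=1
t=1 extend(1) ⇒ config: θ0=180°, θ1=270°, e=2
t=2 extend(1) ⇒ config: θ0=180°, θ1=270°, e=3
no rival 2-sequence matches.

extend(1), extend(1)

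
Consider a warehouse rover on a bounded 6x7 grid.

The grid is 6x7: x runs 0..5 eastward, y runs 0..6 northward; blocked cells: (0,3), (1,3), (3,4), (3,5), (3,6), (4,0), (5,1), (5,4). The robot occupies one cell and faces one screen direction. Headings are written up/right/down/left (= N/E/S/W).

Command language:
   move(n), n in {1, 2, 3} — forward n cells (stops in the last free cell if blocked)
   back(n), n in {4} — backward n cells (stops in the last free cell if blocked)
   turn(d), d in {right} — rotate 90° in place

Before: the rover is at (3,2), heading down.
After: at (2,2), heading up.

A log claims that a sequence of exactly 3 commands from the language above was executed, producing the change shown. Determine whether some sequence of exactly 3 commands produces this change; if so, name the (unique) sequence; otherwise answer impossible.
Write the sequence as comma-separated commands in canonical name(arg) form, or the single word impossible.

key: cell and facing (now N) both changed — the 3 commands mix motion and turning
begin: at (3,2), heading down
[1] after turn(right): at (3,2), heading left
[2] after move(1): at (2,2), heading left
[3] after turn(right): at (2,2), heading up
no other 3-command option fits: unique.

turn(right), move(1), turn(right)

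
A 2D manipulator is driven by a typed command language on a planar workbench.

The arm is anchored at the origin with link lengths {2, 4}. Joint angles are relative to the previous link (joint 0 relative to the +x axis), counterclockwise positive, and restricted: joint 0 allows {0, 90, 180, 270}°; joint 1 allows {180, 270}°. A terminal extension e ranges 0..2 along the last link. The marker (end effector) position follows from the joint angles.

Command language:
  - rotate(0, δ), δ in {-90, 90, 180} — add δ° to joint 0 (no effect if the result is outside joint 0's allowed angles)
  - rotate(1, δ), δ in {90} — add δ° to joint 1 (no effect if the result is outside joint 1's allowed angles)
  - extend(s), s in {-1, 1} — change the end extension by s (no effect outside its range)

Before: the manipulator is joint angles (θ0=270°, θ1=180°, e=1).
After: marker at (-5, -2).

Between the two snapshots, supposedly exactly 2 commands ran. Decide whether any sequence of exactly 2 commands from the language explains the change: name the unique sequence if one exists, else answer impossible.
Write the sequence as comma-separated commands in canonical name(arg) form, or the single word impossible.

rotate(1, 90), rotate(1, 90)

t0: joint angles (θ0=270°, θ1=180°, e=1)
[1] after rotate(1, 90): joint angles (θ0=270°, θ1=270°, e=1)
[2] after rotate(1, 90): joint angles (θ0=270°, θ1=270°, e=1)
uniquely the one of 36 2-step routes that fits.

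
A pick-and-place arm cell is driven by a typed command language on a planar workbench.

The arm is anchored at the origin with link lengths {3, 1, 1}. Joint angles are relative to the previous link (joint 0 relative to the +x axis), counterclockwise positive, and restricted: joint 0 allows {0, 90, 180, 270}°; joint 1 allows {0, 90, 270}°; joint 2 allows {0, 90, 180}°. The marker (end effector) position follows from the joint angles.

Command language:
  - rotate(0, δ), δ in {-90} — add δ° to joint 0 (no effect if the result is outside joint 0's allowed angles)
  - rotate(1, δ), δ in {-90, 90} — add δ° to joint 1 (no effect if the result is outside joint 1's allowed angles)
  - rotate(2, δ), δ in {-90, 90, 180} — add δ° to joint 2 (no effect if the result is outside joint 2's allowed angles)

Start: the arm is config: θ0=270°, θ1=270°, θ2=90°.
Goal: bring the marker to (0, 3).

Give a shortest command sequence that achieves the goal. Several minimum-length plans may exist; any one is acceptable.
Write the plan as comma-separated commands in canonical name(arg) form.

rotate(0, -90), rotate(0, -90), rotate(2, 90)

t0: config: θ0=270°, θ1=270°, θ2=90°
[1] after rotate(0, -90): config: θ0=180°, θ1=270°, θ2=90°
[2] after rotate(0, -90): config: θ0=90°, θ1=270°, θ2=90°
[3] after rotate(2, 90): config: θ0=90°, θ1=270°, θ2=180°
no 2-step plan works, so 3 is optimal.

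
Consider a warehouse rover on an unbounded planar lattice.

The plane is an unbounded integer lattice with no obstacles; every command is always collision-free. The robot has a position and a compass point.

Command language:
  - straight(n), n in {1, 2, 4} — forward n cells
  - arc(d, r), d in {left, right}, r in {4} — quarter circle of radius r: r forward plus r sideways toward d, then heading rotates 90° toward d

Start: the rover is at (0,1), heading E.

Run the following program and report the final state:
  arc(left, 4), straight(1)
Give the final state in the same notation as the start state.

begin: at (0,1), heading E
[1] after arc(left, 4): at (4,5), heading N
[2] after straight(1): at (4,6), heading N

at (4,6), heading N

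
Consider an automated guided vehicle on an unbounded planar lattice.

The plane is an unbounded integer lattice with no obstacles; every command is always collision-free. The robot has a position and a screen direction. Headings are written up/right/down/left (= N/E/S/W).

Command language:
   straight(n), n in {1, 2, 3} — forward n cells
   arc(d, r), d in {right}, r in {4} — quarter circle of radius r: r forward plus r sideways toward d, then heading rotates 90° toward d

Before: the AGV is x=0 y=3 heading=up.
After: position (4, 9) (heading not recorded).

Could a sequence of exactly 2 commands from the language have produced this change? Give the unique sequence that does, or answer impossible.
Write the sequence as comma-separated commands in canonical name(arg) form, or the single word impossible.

straight(2), arc(right, 4)

key: order matters: swapping straight(2) and arc(right, 4) lands elsewhere
begin: x=0 y=3 heading=up
t=1 straight(2) ⇒ x=0 y=5 heading=up
t=2 arc(right, 4) ⇒ x=4 y=9 heading=right
no rival 2-sequence matches.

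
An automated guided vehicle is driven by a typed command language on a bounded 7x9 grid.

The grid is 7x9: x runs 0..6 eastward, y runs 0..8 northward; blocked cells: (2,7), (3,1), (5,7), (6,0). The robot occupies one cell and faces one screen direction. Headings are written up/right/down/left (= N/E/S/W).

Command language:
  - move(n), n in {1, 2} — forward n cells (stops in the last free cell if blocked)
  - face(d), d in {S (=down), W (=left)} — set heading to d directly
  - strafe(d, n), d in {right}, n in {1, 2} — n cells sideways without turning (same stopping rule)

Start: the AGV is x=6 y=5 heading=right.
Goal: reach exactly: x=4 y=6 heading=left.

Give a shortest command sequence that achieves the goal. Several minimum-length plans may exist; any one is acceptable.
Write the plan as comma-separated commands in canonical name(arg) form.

from: x=6 y=5 heading=right
[1] after face(W): x=6 y=5 heading=left
[2] after strafe(right, 1): x=6 y=6 heading=left
[3] after move(2): x=4 y=6 heading=left
no 2-step plan works, so 3 is optimal.

face(W), strafe(right, 1), move(2)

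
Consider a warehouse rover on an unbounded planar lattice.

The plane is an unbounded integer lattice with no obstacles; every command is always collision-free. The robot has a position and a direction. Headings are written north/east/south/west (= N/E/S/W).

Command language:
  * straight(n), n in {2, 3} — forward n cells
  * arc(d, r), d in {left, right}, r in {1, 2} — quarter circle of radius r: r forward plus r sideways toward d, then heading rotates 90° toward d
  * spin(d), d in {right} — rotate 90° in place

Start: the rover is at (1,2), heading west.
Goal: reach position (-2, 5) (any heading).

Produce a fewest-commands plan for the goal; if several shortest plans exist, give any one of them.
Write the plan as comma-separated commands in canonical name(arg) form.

t0: at (1,2), heading west
1. arc(right, 2) → at (-1,4), heading north
2. arc(left, 1) → at (-2,5), heading west
minimal: 2 command(s), checked below 2.

arc(right, 2), arc(left, 1)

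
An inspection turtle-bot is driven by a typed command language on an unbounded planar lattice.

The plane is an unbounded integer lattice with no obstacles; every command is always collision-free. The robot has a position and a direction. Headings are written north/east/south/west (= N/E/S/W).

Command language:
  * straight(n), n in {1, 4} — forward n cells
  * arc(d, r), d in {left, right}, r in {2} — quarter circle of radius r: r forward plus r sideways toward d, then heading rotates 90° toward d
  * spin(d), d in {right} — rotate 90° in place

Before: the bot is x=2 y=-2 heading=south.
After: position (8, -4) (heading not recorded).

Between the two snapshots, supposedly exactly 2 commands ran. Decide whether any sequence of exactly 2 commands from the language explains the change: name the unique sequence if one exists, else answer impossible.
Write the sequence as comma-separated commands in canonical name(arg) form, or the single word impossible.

arc(left, 2), straight(4)

key: running straight(4) before arc(left, 2) would end elsewhere — order is forced
from: x=2 y=-2 heading=south
[1] after arc(left, 2): x=4 y=-4 heading=east
[2] after straight(4): x=8 y=-4 heading=east
uniquely the one of 25 2-step routes that fits.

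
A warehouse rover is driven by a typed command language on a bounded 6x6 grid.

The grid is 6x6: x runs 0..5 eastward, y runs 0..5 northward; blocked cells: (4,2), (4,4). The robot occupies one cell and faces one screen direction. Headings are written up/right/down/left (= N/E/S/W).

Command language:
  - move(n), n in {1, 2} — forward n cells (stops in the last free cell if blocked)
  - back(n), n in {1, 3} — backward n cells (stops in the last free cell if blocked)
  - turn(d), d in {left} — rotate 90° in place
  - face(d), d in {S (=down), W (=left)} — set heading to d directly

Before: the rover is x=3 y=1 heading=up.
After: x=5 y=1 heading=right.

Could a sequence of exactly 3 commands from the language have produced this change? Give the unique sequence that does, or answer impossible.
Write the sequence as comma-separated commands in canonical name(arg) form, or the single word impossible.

key: position moved to (5,1) AND the heading swung to E — translation plus rotation needed
t0: x=3 y=1 heading=up
1. face(S) → x=3 y=1 heading=down
2. turn(left) → x=3 y=1 heading=right
3. move(2) → x=5 y=1 heading=right
no other 3-command option fits: unique.

face(S), turn(left), move(2)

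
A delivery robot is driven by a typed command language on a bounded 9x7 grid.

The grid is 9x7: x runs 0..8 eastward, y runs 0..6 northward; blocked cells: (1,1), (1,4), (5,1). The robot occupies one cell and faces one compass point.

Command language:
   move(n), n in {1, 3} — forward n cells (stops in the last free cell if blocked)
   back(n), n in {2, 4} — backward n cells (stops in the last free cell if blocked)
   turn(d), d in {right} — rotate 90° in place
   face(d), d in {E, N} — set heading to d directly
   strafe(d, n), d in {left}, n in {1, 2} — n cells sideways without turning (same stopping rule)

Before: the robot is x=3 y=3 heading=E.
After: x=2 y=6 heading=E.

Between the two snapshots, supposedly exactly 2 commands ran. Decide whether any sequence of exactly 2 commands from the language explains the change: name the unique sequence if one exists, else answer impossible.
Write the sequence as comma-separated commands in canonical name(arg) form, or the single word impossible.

every 2-command combo misses the target.

impossible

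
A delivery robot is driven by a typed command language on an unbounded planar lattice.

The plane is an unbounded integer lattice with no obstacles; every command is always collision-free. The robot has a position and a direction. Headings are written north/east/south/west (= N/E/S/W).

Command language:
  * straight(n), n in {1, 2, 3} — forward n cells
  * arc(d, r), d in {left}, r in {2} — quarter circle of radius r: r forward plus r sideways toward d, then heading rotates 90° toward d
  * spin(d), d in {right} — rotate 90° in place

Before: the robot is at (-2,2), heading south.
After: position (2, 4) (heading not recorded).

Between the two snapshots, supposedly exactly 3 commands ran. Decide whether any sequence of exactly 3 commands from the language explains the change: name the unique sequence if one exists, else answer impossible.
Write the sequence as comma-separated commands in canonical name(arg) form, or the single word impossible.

key: order matters: swapping arc(left, 2) and straight(2) lands elsewhere
t0: at (-2,2), heading south
1. arc(left, 2) → at (0,0), heading east
2. arc(left, 2) → at (2,2), heading north
3. straight(2) → at (2,4), heading north
all 125 alternatives checked — unique.

arc(left, 2), arc(left, 2), straight(2)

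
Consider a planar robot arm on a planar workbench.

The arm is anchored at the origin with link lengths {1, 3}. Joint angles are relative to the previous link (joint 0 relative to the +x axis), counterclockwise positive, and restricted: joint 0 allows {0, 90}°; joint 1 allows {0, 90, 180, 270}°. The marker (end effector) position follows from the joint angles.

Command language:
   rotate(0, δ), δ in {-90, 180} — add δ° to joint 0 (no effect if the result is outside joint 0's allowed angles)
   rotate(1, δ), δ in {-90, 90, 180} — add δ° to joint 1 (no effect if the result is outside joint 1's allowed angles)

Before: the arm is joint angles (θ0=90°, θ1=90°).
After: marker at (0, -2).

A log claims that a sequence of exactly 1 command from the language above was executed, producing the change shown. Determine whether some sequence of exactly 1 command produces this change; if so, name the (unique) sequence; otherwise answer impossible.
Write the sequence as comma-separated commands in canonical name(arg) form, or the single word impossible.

rotate(1, 90)

start: joint angles (θ0=90°, θ1=90°)
step 1 (rotate(1, 90)): joint angles (θ0=90°, θ1=180°)
no other 1-command option fits: unique.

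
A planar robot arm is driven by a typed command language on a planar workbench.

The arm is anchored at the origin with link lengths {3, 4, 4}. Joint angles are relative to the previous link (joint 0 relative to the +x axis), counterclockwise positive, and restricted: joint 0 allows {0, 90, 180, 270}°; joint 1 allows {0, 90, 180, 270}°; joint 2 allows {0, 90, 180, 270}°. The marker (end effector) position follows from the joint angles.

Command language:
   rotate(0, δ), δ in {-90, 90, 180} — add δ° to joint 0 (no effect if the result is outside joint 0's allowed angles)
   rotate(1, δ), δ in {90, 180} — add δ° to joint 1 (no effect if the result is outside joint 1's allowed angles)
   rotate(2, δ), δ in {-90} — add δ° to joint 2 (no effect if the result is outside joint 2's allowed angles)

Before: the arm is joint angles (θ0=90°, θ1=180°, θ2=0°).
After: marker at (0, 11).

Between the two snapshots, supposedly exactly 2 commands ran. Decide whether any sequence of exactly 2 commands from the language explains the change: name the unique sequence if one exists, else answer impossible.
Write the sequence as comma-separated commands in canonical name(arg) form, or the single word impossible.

rotate(1, 90), rotate(1, 90)

begin: joint angles (θ0=90°, θ1=180°, θ2=0°)
1. rotate(1, 90) → joint angles (θ0=90°, θ1=270°, θ2=0°)
2. rotate(1, 90) → joint angles (θ0=90°, θ1=0°, θ2=0°)
no rival 2-sequence matches.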